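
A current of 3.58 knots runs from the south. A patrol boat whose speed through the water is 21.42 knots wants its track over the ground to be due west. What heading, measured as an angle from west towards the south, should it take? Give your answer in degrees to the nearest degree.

The current pushes perpendicular to the desired track; the heading must have a component into the current equal to 3.58 knots: 21.42 sin θ = 3.58.
sin θ = 0.1671, so θ = 9.621°.

10°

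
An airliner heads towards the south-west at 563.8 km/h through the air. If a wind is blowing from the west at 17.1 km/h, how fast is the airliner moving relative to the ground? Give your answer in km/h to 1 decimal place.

551.8 km/h

Taking east as x and north as y: velocity relative to the air = (-398.667, -398.667) km/h; the air relative to ground = (17.100, 0.000) km/h.
Velocity relative to ground = (-398.667, -398.667) + (17.100, 0.000) = (-381.567, -398.667) km/h.
Speed = |(-381.567, -398.667)| = 551.841 km/h.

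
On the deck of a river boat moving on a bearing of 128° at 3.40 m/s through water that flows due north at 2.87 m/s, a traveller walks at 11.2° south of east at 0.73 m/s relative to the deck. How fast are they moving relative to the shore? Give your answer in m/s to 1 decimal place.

In east/north components (m/s): traveller relative to river boat = (0.716, -0.142); river boat relative to water = (2.679, -2.093); water relative to ground = (0.000, 2.870).
Sum = (3.395, 0.635) m/s.
Speed = |(3.395, 0.635)| = 3.454 m/s.

3.5 m/s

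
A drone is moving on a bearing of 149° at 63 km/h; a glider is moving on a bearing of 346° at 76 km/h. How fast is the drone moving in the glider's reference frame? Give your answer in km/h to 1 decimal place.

137.5 km/h

Taking east as x and north as y: drone velocity = (32.447, -54.002) km/h; glider velocity = (-18.386, 73.742) km/h.
Velocity of drone relative to glider = (32.447, -54.002) − (-18.386, 73.742) = (50.833, -127.744) km/h.
Magnitude = |(50.833, -127.744)| = 137.487 km/h.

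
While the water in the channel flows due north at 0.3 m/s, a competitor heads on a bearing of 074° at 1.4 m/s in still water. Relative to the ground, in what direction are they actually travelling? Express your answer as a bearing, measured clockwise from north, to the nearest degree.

Taking east as x and north as y: velocity relative to the water = (1.346, 0.386) m/s; the water relative to ground = (0.000, 0.300) m/s.
Velocity relative to ground = (1.346, 0.386) + (0.000, 0.300) = (1.346, 0.686) m/s.
Bearing = atan2(1.35, 0.69) = 62.99° clockwise from north.

063°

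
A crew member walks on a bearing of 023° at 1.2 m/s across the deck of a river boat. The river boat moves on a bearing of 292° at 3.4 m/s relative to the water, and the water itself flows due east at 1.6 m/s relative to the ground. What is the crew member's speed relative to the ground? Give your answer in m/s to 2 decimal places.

2.61 m/s

In east/north components (m/s): crew member relative to river boat = (0.469, 1.105); river boat relative to water = (-3.152, 1.274); water relative to ground = (1.600, 0.000).
Sum = (-1.084, 2.378) m/s.
Speed = |(-1.084, 2.378)| = 2.613 m/s.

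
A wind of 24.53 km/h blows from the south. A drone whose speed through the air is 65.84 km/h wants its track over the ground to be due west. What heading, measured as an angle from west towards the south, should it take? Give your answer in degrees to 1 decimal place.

21.9°

The wind pushes perpendicular to the desired track; the heading must have a component into the wind equal to 24.53 km/h: 65.84 sin θ = 24.53.
sin θ = 0.3726, so θ = 21.874°.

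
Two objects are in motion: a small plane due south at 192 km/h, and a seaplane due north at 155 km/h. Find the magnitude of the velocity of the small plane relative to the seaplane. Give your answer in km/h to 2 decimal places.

347.00 km/h

Taking east as x and north as y: small plane velocity = (0.000, -192.000) km/h; seaplane velocity = (0.000, 155.000) km/h.
Velocity of small plane relative to seaplane = (0.000, -192.000) − (0.000, 155.000) = (0.000, -347.000) km/h.
Magnitude = |(0.000, -347.000)| = 347.000 km/h.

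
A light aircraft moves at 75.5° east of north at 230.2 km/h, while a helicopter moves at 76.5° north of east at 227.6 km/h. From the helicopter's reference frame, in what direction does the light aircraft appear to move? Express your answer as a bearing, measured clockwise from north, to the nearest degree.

134°

Taking east as x and north as y: light aircraft velocity = (222.868, 57.637) km/h; helicopter velocity = (53.132, 221.311) km/h.
Velocity of light aircraft relative to helicopter = (222.868, 57.637) − (53.132, 221.311) = (169.735, -163.674) km/h.
Bearing = atan2(169.74, -163.67) = 133.96° clockwise from north.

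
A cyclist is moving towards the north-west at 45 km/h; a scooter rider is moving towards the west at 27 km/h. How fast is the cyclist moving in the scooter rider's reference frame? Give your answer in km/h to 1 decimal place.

Taking east as x and north as y: cyclist velocity = (-31.820, 31.820) km/h; scooter rider velocity = (-27.000, 0.000) km/h.
Velocity of cyclist relative to scooter rider = (-31.820, 31.820) − (-27.000, 0.000) = (-4.820, 31.820) km/h.
Magnitude = |(-4.820, 31.820)| = 32.183 km/h.

32.2 km/h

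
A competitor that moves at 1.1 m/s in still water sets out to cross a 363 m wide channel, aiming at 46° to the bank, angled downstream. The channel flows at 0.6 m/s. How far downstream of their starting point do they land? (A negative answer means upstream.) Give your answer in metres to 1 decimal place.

625.8 m

Perpendicular speed = 0.791 m/s; crossing time = 363 / 0.791 = 458.754 s.
Net downstream speed = 1.364 m/s.
Drift = 1.364 × 458.754 = 625.797 m (downstream).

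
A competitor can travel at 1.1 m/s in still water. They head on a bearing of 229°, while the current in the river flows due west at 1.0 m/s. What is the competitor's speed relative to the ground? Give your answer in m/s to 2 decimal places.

1.97 m/s

Taking east as x and north as y: velocity relative to the water = (-0.830, -0.722) m/s; the water relative to ground = (-1.000, 0.000) m/s.
Velocity relative to ground = (-0.830, -0.722) + (-1.000, 0.000) = (-1.830, -0.722) m/s.
Speed = |(-1.830, -0.722)| = 1.967 m/s.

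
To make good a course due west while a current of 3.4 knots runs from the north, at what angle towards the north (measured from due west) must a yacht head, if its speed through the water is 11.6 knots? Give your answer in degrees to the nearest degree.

The current pushes perpendicular to the desired track; the heading must have a component into the current equal to 3.4 knots: 11.6 sin θ = 3.4.
sin θ = 0.2931, so θ = 17.044°.

17°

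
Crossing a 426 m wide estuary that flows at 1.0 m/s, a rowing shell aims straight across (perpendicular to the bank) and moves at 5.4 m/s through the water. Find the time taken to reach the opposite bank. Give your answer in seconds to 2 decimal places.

78.89 s

The component of the rowing shell's velocity perpendicular to the bank is 5.4 m/s.
The current is parallel to the bank, so it does not affect the crossing time.
Time = 426 / 5.400 = 78.889 s.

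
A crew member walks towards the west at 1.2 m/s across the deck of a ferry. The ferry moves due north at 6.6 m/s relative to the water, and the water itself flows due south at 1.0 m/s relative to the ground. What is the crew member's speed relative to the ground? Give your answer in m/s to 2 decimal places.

5.73 m/s

In east/north components (m/s): crew member relative to ferry = (-1.200, 0.000); ferry relative to water = (0.000, 6.600); water relative to ground = (0.000, -1.000).
Sum = (-1.200, 5.600) m/s.
Speed = |(-1.200, 5.600)| = 5.727 m/s.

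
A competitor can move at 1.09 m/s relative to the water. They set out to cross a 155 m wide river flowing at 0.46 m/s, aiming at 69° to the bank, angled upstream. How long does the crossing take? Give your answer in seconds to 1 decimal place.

152.3 s

The component of the competitor's velocity perpendicular to the bank is 1.09 × sin 69° = 1.018 m/s.
The flow acts along the bank and has no component across it.
Time = 155 / 1.018 = 152.319 s.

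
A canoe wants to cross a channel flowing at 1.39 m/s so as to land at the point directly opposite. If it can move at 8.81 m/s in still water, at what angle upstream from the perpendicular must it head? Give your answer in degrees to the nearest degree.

To cancel the current, the upstream component of the canoe's velocity must equal the flow: 8.81 sin θ = 1.39.
sin θ = 1.39 / 8.81 = 0.1578.
θ = arcsin(0.1578) = 9.078°.

9°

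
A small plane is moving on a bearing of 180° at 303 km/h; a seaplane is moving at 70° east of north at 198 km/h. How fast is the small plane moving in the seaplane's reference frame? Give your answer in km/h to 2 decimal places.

414.79 km/h

Taking east as x and north as y: small plane velocity = (0.000, -303.000) km/h; seaplane velocity = (186.059, 67.720) km/h.
Velocity of small plane relative to seaplane = (0.000, -303.000) − (186.059, 67.720) = (-186.059, -370.720) km/h.
Magnitude = |(-186.059, -370.720)| = 414.791 km/h.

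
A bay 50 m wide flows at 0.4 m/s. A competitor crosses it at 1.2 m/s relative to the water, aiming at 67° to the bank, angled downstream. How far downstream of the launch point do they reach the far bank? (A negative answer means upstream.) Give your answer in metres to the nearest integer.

Perpendicular speed = 1.105 m/s; crossing time = 50 / 1.105 = 45.265 s.
Net downstream speed = 0.869 m/s.
Drift = 0.869 × 45.265 = 39.330 m (downstream).

39 m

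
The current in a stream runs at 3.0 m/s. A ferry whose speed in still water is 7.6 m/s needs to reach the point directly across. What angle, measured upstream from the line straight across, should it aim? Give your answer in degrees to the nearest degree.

To cancel the current, the upstream component of the ferry's velocity must equal the flow: 7.6 sin θ = 3.0.
sin θ = 3.0 / 7.6 = 0.3947.
θ = arcsin(0.3947) = 23.250°.

23°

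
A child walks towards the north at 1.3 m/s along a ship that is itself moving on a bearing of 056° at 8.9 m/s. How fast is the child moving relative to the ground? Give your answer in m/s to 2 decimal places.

Taking east as x and north as y: ship velocity = (7.378, 4.977) m/s; child velocity relative to ship = (0.000, 1.300) m/s.
Velocity relative to ground = (7.378, 4.977) + (0.000, 1.300) = (7.378, 6.277) m/s.
Speed = |(7.378, 6.277)| = 9.687 m/s.

9.69 m/s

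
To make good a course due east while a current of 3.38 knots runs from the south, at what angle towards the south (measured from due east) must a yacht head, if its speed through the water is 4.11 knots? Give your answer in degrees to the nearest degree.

The current pushes perpendicular to the desired track; the heading must have a component into the current equal to 3.38 knots: 4.11 sin θ = 3.38.
sin θ = 0.8224, so θ = 55.324°.

55°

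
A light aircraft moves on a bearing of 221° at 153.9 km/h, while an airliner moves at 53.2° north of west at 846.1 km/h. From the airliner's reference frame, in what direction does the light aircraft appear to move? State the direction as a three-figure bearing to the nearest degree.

153°

Taking east as x and north as y: light aircraft velocity = (-100.967, -116.150) km/h; airliner velocity = (-506.834, 677.499) km/h.
Velocity of light aircraft relative to airliner = (-100.967, -116.150) − (-506.834, 677.499) = (405.866, -793.649) km/h.
Bearing = atan2(405.87, -793.65) = 152.92° clockwise from north.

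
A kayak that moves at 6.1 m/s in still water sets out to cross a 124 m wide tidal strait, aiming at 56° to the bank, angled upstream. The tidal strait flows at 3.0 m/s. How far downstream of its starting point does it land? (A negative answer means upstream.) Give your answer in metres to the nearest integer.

Perpendicular speed = 5.057 m/s; crossing time = 124 / 5.057 = 24.520 s.
Net downstream speed = -0.411 m/s.
Drift = -0.411 × 24.520 = -10.080 m (upstream).

-10 m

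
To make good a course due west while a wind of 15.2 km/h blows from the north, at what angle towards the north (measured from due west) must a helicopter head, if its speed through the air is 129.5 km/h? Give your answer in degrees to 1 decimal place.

The wind pushes perpendicular to the desired track; the heading must have a component into the wind equal to 15.2 km/h: 129.5 sin θ = 15.2.
sin θ = 0.1174, so θ = 6.741°.

6.7°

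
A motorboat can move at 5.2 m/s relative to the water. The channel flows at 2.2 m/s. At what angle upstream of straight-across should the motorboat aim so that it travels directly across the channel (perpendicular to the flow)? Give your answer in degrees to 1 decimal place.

To cancel the current, the upstream component of the motorboat's velocity must equal the flow: 5.2 sin θ = 2.2.
sin θ = 2.2 / 5.2 = 0.4231.
θ = arcsin(0.4231) = 25.029°.

25.0°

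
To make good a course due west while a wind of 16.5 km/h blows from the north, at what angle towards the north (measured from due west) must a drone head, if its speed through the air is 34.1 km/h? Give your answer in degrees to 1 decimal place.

The wind pushes perpendicular to the desired track; the heading must have a component into the wind equal to 16.5 km/h: 34.1 sin θ = 16.5.
sin θ = 0.4839, so θ = 28.939°.

28.9°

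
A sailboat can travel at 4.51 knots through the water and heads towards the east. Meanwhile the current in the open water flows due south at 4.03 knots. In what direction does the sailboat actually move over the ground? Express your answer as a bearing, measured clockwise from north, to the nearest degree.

Taking east as x and north as y: velocity relative to the water = (4.510, 0.000) knots; the water relative to ground = (0.000, -4.030) knots.
Velocity relative to ground = (4.510, 0.000) + (0.000, -4.030) = (4.510, -4.030) knots.
Bearing = atan2(4.51, -4.03) = 131.78° clockwise from north.

132°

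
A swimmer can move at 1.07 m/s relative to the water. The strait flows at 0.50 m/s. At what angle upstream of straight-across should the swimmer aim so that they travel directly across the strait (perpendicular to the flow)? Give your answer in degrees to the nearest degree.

28°

To cancel the current, the upstream component of the swimmer's velocity must equal the flow: 1.07 sin θ = 0.50.
sin θ = 0.50 / 1.07 = 0.4673.
θ = arcsin(0.4673) = 27.859°.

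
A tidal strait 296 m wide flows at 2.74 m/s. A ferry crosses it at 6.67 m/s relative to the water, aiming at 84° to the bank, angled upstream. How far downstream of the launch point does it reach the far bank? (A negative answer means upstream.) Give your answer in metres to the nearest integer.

91 m

Perpendicular speed = 6.633 m/s; crossing time = 296 / 6.633 = 44.622 s.
Net downstream speed = 2.043 m/s.
Drift = 2.043 × 44.622 = 91.154 m (downstream).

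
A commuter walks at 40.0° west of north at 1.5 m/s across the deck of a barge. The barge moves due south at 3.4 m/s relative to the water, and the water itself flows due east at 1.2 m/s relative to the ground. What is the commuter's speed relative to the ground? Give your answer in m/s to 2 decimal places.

2.26 m/s

In east/north components (m/s): commuter relative to barge = (-0.964, 1.149); barge relative to water = (0.000, -3.400); water relative to ground = (1.200, 0.000).
Sum = (0.236, -2.251) m/s.
Speed = |(0.236, -2.251)| = 2.263 m/s.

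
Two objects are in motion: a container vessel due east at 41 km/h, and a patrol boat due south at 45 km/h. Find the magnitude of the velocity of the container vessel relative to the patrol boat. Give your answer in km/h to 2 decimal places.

Taking east as x and north as y: container vessel velocity = (41.000, 0.000) km/h; patrol boat velocity = (0.000, -45.000) km/h.
Velocity of container vessel relative to patrol boat = (41.000, 0.000) − (0.000, -45.000) = (41.000, 45.000) km/h.
Magnitude = |(41.000, 45.000)| = 60.877 km/h.

60.88 km/h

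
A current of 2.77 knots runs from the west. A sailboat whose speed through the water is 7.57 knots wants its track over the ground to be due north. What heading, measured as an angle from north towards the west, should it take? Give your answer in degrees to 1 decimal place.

The current pushes perpendicular to the desired track; the heading must have a component into the current equal to 2.77 knots: 7.57 sin θ = 2.77.
sin θ = 0.3659, so θ = 21.464°.

21.5°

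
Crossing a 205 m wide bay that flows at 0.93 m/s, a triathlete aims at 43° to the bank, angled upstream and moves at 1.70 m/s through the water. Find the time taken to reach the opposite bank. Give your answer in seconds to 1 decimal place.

176.8 s

The component of the triathlete's velocity perpendicular to the bank is 1.70 × sin 43° = 1.159 m/s.
The current is parallel to the bank, so it does not affect the crossing time.
Time = 205 / 1.159 = 176.816 s.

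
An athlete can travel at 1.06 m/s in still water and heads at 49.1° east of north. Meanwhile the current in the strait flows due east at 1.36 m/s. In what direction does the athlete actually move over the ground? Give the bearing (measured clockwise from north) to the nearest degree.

Taking east as x and north as y: velocity relative to the water = (0.801, 0.694) m/s; the water relative to ground = (1.360, 0.000) m/s.
Velocity relative to ground = (0.801, 0.694) + (1.360, 0.000) = (2.161, 0.694) m/s.
Bearing = atan2(2.16, 0.69) = 72.20° clockwise from north.

072°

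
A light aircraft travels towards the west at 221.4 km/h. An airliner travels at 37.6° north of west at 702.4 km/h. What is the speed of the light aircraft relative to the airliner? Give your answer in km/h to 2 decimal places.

544.03 km/h

Taking east as x and north as y: light aircraft velocity = (-221.400, 0.000) km/h; airliner velocity = (-556.504, 428.566) km/h.
Velocity of light aircraft relative to airliner = (-221.400, 0.000) − (-556.504, 428.566) = (335.104, -428.566) km/h.
Magnitude = |(335.104, -428.566)| = 544.025 km/h.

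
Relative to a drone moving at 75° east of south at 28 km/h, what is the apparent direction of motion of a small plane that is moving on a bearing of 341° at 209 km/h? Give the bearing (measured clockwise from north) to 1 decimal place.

Taking east as x and north as y: small plane velocity = (-68.044, 197.613) km/h; drone velocity = (27.046, -7.247) km/h.
Velocity of small plane relative to drone = (-68.044, 197.613) − (27.046, -7.247) = (-95.090, 204.860) km/h.
Bearing = atan2(-95.09, 204.86) = 335.10° clockwise from north.

335.1°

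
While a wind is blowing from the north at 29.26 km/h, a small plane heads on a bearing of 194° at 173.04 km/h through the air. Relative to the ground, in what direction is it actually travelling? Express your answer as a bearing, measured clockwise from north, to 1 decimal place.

192.0°

Taking east as x and north as y: velocity relative to the air = (-41.862, -167.900) km/h; the air relative to ground = (0.000, -29.260) km/h.
Velocity relative to ground = (-41.862, -167.900) + (0.000, -29.260) = (-41.862, -197.160) km/h.
Bearing = atan2(-41.86, -197.16) = 191.99° clockwise from north.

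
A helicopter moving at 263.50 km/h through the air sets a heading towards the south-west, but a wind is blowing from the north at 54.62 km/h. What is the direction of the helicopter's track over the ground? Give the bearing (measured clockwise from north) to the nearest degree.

Taking east as x and north as y: velocity relative to the air = (-186.323, -186.323) km/h; the air relative to ground = (0.000, -54.620) km/h.
Velocity relative to ground = (-186.323, -186.323) + (0.000, -54.620) = (-186.323, -240.943) km/h.
Bearing = atan2(-186.32, -240.94) = 217.72° clockwise from north.

218°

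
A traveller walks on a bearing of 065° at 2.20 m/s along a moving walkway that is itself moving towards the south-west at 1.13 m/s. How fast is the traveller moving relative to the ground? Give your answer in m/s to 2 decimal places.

Taking east as x and north as y: moving walkway velocity = (-0.799, -0.799) m/s; traveller velocity relative to moving walkway = (1.994, 0.930) m/s.
Velocity relative to ground = (-0.799, -0.799) + (1.994, 0.930) = (1.195, 0.131) m/s.
Speed = |(1.195, 0.131)| = 1.202 m/s.

1.20 m/s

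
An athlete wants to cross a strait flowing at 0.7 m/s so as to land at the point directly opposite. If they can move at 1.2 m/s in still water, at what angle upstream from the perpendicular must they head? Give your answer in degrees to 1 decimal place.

To cancel the current, the upstream component of the athlete's velocity must equal the flow: 1.2 sin θ = 0.7.
sin θ = 0.7 / 1.2 = 0.5833.
θ = arcsin(0.5833) = 35.685°.

35.7°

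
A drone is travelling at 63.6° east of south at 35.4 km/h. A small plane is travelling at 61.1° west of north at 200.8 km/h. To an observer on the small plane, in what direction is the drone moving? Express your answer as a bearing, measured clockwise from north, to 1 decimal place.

118.5°

Taking east as x and north as y: drone velocity = (31.708, -15.740) km/h; small plane velocity = (-175.793, 97.043) km/h.
Velocity of drone relative to small plane = (31.708, -15.740) − (-175.793, 97.043) = (207.501, -112.783) km/h.
Bearing = atan2(207.50, -112.78) = 118.53° clockwise from north.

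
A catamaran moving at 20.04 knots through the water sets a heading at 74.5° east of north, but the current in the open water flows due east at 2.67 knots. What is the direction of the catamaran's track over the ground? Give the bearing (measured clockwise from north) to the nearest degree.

Taking east as x and north as y: velocity relative to the water = (19.311, 5.355) knots; the water relative to ground = (2.670, 0.000) knots.
Velocity relative to ground = (19.311, 5.355) + (2.670, 0.000) = (21.981, 5.355) knots.
Bearing = atan2(21.98, 5.36) = 76.31° clockwise from north.

076°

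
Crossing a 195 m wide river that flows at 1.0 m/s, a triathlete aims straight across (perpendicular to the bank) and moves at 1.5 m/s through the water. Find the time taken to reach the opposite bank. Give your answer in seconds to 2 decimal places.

The component of the triathlete's velocity perpendicular to the bank is 1.5 m/s.
Only the cross-stream component determines the crossing time; the current contributes nothing perpendicular to the bank.
Time = 195 / 1.500 = 130.000 s.

130.00 s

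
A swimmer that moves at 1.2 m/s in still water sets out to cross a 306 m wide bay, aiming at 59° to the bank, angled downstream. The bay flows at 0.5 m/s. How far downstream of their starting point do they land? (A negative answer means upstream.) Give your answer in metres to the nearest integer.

Perpendicular speed = 1.029 m/s; crossing time = 306 / 1.029 = 297.492 s.
Net downstream speed = 1.118 m/s.
Drift = 1.118 × 297.492 = 332.609 m (downstream).

333 m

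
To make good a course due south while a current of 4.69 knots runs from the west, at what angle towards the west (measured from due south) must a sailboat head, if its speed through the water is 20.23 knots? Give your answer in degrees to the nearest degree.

13°

The current pushes perpendicular to the desired track; the heading must have a component into the current equal to 4.69 knots: 20.23 sin θ = 4.69.
sin θ = 0.2318, so θ = 13.405°.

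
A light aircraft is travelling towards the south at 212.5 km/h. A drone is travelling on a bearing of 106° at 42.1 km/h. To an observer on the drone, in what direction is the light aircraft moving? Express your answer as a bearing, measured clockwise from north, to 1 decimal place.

Taking east as x and north as y: light aircraft velocity = (0.000, -212.500) km/h; drone velocity = (40.469, -11.604) km/h.
Velocity of light aircraft relative to drone = (0.000, -212.500) − (40.469, -11.604) = (-40.469, -200.896) km/h.
Bearing = atan2(-40.47, -200.90) = 191.39° clockwise from north.

191.4°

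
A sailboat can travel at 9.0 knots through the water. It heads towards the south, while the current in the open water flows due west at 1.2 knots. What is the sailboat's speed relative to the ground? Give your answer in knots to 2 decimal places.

Taking east as x and north as y: velocity relative to the water = (0.000, -9.000) knots; the water relative to ground = (-1.200, 0.000) knots.
Velocity relative to ground = (0.000, -9.000) + (-1.200, 0.000) = (-1.200, -9.000) knots.
Speed = |(-1.200, -9.000)| = 9.080 knots.

9.08 knots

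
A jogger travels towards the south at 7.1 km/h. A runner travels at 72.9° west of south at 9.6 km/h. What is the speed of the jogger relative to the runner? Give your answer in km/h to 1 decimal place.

Taking east as x and north as y: jogger velocity = (0.000, -7.100) km/h; runner velocity = (-9.176, -2.823) km/h.
Velocity of jogger relative to runner = (0.000, -7.100) − (-9.176, -2.823) = (9.176, -4.277) km/h.
Magnitude = |(9.176, -4.277)| = 10.124 km/h.

10.1 km/h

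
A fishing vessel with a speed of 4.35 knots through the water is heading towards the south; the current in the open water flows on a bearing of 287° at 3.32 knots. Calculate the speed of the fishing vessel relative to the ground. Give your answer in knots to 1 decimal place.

4.6 knots

Taking east as x and north as y: velocity relative to the water = (0.000, -4.350) knots; the water relative to ground = (-3.175, 0.971) knots.
Velocity relative to ground = (0.000, -4.350) + (-3.175, 0.971) = (-3.175, -3.379) knots.
Speed = |(-3.175, -3.379)| = 4.637 knots.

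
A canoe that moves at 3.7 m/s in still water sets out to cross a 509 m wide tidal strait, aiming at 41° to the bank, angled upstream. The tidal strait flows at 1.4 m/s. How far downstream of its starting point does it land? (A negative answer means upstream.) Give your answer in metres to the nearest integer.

-292 m

Perpendicular speed = 2.427 m/s; crossing time = 509 / 2.427 = 209.688 s.
Net downstream speed = -1.392 m/s.
Drift = -1.392 × 209.688 = -291.975 m (upstream).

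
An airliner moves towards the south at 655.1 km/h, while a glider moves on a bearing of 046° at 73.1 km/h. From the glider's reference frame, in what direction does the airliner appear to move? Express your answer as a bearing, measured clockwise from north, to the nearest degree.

Taking east as x and north as y: airliner velocity = (0.000, -655.100) km/h; glider velocity = (52.584, 50.780) km/h.
Velocity of airliner relative to glider = (0.000, -655.100) − (52.584, 50.780) = (-52.584, -705.880) km/h.
Bearing = atan2(-52.58, -705.88) = 184.26° clockwise from north.

184°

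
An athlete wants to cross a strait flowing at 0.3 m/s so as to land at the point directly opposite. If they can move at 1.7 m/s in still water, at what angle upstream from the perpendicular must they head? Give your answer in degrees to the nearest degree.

To cancel the current, the upstream component of the athlete's velocity must equal the flow: 1.7 sin θ = 0.3.
sin θ = 0.3 / 1.7 = 0.1765.
θ = arcsin(0.1765) = 10.164°.

10°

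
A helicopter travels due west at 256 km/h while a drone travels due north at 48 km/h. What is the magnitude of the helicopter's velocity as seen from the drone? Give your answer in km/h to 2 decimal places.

Taking east as x and north as y: helicopter velocity = (-256.000, 0.000) km/h; drone velocity = (0.000, 48.000) km/h.
Velocity of helicopter relative to drone = (-256.000, 0.000) − (0.000, 48.000) = (-256.000, -48.000) km/h.
Magnitude = |(-256.000, -48.000)| = 260.461 km/h.

260.46 km/h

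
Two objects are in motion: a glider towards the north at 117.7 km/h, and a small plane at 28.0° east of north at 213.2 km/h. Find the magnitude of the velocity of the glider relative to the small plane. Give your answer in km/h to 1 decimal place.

122.5 km/h

Taking east as x and north as y: glider velocity = (0.000, 117.700) km/h; small plane velocity = (100.091, 188.244) km/h.
Velocity of glider relative to small plane = (0.000, 117.700) − (100.091, 188.244) = (-100.091, -70.544) km/h.
Magnitude = |(-100.091, -70.544)| = 122.453 km/h.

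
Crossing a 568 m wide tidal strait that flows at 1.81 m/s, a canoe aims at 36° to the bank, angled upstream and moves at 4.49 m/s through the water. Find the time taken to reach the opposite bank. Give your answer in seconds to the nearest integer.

215 s

The component of the canoe's velocity perpendicular to the bank is 4.49 × sin 36° = 2.639 m/s.
Only the cross-stream component determines the crossing time; the current contributes nothing perpendicular to the bank.
Time = 568 / 2.639 = 215.220 s.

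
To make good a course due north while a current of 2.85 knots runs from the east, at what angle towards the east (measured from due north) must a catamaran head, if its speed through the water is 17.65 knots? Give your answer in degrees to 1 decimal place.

9.3°

The current pushes perpendicular to the desired track; the heading must have a component into the current equal to 2.85 knots: 17.65 sin θ = 2.85.
sin θ = 0.1615, so θ = 9.292°.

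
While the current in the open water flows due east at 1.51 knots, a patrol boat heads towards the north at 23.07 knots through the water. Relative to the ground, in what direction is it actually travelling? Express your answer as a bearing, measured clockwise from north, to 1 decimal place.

Taking east as x and north as y: velocity relative to the water = (0.000, 23.070) knots; the water relative to ground = (1.510, 0.000) knots.
Velocity relative to ground = (0.000, 23.070) + (1.510, 0.000) = (1.510, 23.070) knots.
Bearing = atan2(1.51, 23.07) = 3.74° clockwise from north.

003.7°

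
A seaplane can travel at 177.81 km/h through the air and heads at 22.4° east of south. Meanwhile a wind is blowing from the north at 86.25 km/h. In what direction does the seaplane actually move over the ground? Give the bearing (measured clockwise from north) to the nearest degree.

Taking east as x and north as y: velocity relative to the air = (67.758, -164.394) km/h; the air relative to ground = (0.000, -86.250) km/h.
Velocity relative to ground = (67.758, -164.394) + (0.000, -86.250) = (67.758, -250.644) km/h.
Bearing = atan2(67.76, -250.64) = 164.87° clockwise from north.

165°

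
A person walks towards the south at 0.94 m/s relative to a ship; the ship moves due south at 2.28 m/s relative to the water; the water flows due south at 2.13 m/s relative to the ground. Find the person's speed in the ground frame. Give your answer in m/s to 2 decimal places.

5.35 m/s

In east/north components (m/s): person relative to ship = (0.000, -0.940); ship relative to water = (0.000, -2.280); water relative to ground = (0.000, -2.130).
Sum = (0.000, -5.350) m/s.
Speed = |(0.000, -5.350)| = 5.350 m/s.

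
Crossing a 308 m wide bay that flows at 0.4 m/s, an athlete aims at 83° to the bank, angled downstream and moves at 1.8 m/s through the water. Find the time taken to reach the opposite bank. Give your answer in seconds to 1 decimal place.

172.4 s

The component of the athlete's velocity perpendicular to the bank is 1.8 × sin 83° = 1.787 m/s.
The flow acts along the bank and has no component across it.
Time = 308 / 1.787 = 172.396 s.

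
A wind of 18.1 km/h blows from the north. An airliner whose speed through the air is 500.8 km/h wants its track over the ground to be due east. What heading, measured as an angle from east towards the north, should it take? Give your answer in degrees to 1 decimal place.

The wind pushes perpendicular to the desired track; the heading must have a component into the wind equal to 18.1 km/h: 500.8 sin θ = 18.1.
sin θ = 0.0361, so θ = 2.071°.

2.1°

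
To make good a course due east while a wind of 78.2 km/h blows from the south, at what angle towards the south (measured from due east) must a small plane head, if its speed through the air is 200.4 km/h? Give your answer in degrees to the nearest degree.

23°

The wind pushes perpendicular to the desired track; the heading must have a component into the wind equal to 78.2 km/h: 200.4 sin θ = 78.2.
sin θ = 0.3902, so θ = 22.968°.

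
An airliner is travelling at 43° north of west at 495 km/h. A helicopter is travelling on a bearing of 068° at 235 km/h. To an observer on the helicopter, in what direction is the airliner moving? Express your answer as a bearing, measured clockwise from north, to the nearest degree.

293°

Taking east as x and north as y: airliner velocity = (-362.020, 337.589) km/h; helicopter velocity = (217.888, 88.033) km/h.
Velocity of airliner relative to helicopter = (-362.020, 337.589) − (217.888, 88.033) = (-579.908, 249.557) km/h.
Bearing = atan2(-579.91, 249.56) = 293.28° clockwise from north.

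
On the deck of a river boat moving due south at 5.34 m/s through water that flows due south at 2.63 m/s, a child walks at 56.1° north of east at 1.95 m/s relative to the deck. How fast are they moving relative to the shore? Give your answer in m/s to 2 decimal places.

In east/north components (m/s): child relative to river boat = (1.088, 1.619); river boat relative to water = (0.000, -5.340); water relative to ground = (0.000, -2.630).
Sum = (1.088, -6.351) m/s.
Speed = |(1.088, -6.351)| = 6.444 m/s.

6.44 m/s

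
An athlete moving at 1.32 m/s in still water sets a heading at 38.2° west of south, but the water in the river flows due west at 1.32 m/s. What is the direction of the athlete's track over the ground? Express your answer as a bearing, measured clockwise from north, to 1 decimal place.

244.1°

Taking east as x and north as y: velocity relative to the water = (-0.816, -1.037) m/s; the water relative to ground = (-1.320, 0.000) m/s.
Velocity relative to ground = (-0.816, -1.037) + (-1.320, 0.000) = (-2.136, -1.037) m/s.
Bearing = atan2(-2.14, -1.04) = 244.10° clockwise from north.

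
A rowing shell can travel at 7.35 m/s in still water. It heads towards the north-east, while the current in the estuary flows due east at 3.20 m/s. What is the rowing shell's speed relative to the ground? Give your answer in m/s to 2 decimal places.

9.88 m/s

Taking east as x and north as y: velocity relative to the water = (5.197, 5.197) m/s; the water relative to ground = (3.200, 0.000) m/s.
Velocity relative to ground = (5.197, 5.197) + (3.200, 0.000) = (8.397, 5.197) m/s.
Speed = |(8.397, 5.197)| = 9.875 m/s.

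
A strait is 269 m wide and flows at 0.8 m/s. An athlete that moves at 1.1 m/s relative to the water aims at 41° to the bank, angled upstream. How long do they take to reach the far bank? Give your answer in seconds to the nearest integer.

The component of the athlete's velocity perpendicular to the bank is 1.1 × sin 41° = 0.722 m/s.
The flow acts along the bank and has no component across it.
Time = 269 / 0.722 = 372.749 s.

373 s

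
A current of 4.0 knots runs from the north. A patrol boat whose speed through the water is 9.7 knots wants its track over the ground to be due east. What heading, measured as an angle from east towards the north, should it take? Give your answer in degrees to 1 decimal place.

The current pushes perpendicular to the desired track; the heading must have a component into the current equal to 4.0 knots: 9.7 sin θ = 4.0.
sin θ = 0.4124, so θ = 24.354°.

24.4°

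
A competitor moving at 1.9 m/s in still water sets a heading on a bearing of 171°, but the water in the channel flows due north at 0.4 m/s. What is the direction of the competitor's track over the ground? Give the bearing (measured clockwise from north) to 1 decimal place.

168.6°

Taking east as x and north as y: velocity relative to the water = (0.297, -1.877) m/s; the water relative to ground = (0.000, 0.400) m/s.
Velocity relative to ground = (0.297, -1.877) + (0.000, 0.400) = (0.297, -1.477) m/s.
Bearing = atan2(0.30, -1.48) = 168.62° clockwise from north.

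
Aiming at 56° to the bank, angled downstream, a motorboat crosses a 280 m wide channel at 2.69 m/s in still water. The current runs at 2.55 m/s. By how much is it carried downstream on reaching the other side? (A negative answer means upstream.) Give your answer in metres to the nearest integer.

509 m

Perpendicular speed = 2.230 m/s; crossing time = 280 / 2.230 = 125.554 s.
Net downstream speed = 4.054 m/s.
Drift = 4.054 × 125.554 = 509.026 m (downstream).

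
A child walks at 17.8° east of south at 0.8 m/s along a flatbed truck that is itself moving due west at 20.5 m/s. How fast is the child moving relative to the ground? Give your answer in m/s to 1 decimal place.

20.3 m/s

Taking east as x and north as y: flatbed truck velocity = (-20.500, 0.000) m/s; child velocity relative to flatbed truck = (0.245, -0.762) m/s.
Velocity relative to ground = (-20.500, 0.000) + (0.245, -0.762) = (-20.255, -0.762) m/s.
Speed = |(-20.255, -0.762)| = 20.270 m/s.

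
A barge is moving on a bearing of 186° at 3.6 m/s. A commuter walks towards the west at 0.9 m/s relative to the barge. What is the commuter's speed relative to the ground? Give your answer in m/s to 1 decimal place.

Taking east as x and north as y: barge velocity = (-0.376, -3.580) m/s; commuter velocity relative to barge = (-0.900, 0.000) m/s.
Velocity relative to ground = (-0.376, -3.580) + (-0.900, 0.000) = (-1.276, -3.580) m/s.
Speed = |(-1.276, -3.580)| = 3.801 m/s.

3.8 m/s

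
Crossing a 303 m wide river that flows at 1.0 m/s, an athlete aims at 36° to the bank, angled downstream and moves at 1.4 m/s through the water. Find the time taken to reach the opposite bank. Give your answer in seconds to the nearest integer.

368 s

The component of the athlete's velocity perpendicular to the bank is 1.4 × sin 36° = 0.823 m/s.
The flow acts along the bank and has no component across it.
Time = 303 / 0.823 = 368.210 s.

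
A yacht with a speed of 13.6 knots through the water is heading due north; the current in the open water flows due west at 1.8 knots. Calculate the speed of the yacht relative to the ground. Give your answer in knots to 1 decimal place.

13.7 knots

Taking east as x and north as y: velocity relative to the water = (0.000, 13.600) knots; the water relative to ground = (-1.800, 0.000) knots.
Velocity relative to ground = (0.000, 13.600) + (-1.800, 0.000) = (-1.800, 13.600) knots.
Speed = |(-1.800, 13.600)| = 13.719 knots.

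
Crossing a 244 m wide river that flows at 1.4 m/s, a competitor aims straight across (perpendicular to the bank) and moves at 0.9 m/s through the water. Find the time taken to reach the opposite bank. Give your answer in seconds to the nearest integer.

The component of the competitor's velocity perpendicular to the bank is 0.9 m/s.
The current is parallel to the bank, so it does not affect the crossing time.
Time = 244 / 0.900 = 271.111 s.

271 s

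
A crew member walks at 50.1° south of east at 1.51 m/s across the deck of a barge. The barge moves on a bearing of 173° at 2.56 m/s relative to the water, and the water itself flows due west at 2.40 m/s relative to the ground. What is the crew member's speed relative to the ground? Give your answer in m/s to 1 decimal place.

In east/north components (m/s): crew member relative to barge = (0.969, -1.158); barge relative to water = (0.312, -2.541); water relative to ground = (-2.400, 0.000).
Sum = (-1.119, -3.699) m/s.
Speed = |(-1.119, -3.699)| = 3.865 m/s.

3.9 m/s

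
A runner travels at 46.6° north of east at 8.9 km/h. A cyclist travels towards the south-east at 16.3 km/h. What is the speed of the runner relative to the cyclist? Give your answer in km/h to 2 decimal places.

18.79 km/h

Taking east as x and north as y: runner velocity = (6.115, 6.467) km/h; cyclist velocity = (11.526, -11.526) km/h.
Velocity of runner relative to cyclist = (6.115, 6.467) − (11.526, -11.526) = (-5.411, 17.992) km/h.
Magnitude = |(-5.411, 17.992)| = 18.788 km/h.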